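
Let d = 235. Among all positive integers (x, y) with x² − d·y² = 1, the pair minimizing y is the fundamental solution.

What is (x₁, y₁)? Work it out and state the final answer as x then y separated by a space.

46 3

√235 = [15; 3,30, …], period ℓ=2 (even) → k=1
k=0  a_k=15  p_k/q_k = 15/1
k=1  a_k=3  p_k/q_k = 46/3
→ (46, 3).  Check: 46²=2116, 235·3²=2115, difference 1.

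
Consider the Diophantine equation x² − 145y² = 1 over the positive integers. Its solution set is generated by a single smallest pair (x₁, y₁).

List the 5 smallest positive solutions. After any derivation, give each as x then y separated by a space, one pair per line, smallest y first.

[12; 24] for √145; ℓ=1 ⇒ convergent index 1
step 0: (12, 1)  from 12·(1,0) + (0,1)
step 1: (289, 24)  from 24·(12,1) + (1,0)
fundamental: x₁=289, y₁=24  (since 83521 − 145·576 = 1)
(x_2, y_2) = (289·289 + 145·24·24, 289·24 + 24·289) = (167041, 13872)
(x_3, y_3) = (289·167041 + 145·24·13872, 289·13872 + 24·167041) = (96549409, 8017992)
(x_4, y_4) = (289·96549409 + 145·24·8017992, 289·8017992 + 24·96549409) = (55805391361, 4634385504)
(x_5, y_5) = (289·55805391361 + 145·24·4634385504, 289·4634385504 + 24·55805391361) = (32255419657249, 2678666803320)

289 24
167041 13872
96549409 8017992
55805391361 4634385504
32255419657249 2678666803320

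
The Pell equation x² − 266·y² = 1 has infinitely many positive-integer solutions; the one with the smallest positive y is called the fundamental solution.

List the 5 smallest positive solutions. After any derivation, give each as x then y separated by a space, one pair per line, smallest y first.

685 42
938449 57540
1285674445 78829758
1761373051201 107996710920
2413079794470925 147955415130642

√266 = [16; 3,4,3,32, …], period ℓ=4 (even) → k=3
step 0: (16, 1)  from 16·(1,0) + (0,1)
…
step 2: (212, 13)  from 4·(49,3) + (16,1)
step 3: (685, 42)  from 3·(212,13) + (49,3)
→ (685, 42).  Check: 685²=469225, 266·42²=469224, difference 1.
k=2:  x_2 = 685·685+266·42·42 = 938449,  y_2 = 685·42+42·685 = 57540
k=3:  x_3 = 685·938449+266·42·57540 = 1285674445,  y_3 = 685·57540+42·938449 = 78829758
k=4:  x_4 = 685·1285674445+266·42·78829758 = 1761373051201,  y_4 = 685·78829758+42·1285674445 = 107996710920
k=5:  x_5 = 685·1761373051201+266·42·107996710920 = 2413079794470925,  y_5 = 685·107996710920+42·1761373051201 = 147955415130642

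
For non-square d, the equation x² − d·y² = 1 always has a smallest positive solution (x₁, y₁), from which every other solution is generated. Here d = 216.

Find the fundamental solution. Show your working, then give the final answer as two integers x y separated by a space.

485 33

√216 = [14; 1,2,3,2,1,28, …], period ℓ=6 (even) → k=5
a_0=14:  p_0=14·1+0=14,  q_0=14·0+1=1
a_1=1:  p_1=1·14+1=15,  q_1=1·1+0=1
a_2=2:  p_2=2·15+14=44,  q_2=2·1+1=3
a_3=3:  p_3=3·44+15=147,  q_3=3·3+1=10
a_4=2:  p_4=2·147+44=338,  q_4=2·10+3=23
a_5=1:  p_5=1·338+147=485,  q_5=1·23+10=33
→ (485, 33).  Check: 485²=235225, 216·33²=235224, difference 1.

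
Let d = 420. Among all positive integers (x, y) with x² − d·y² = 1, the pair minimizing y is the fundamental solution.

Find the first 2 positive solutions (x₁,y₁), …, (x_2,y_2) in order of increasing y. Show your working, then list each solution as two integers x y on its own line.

41 2
3361 164

√420 → a₀=20, period (2,40); ℓ=2 even so k=1
i=0: a=20 ⇒ p=20, q=1
i=1: a=2 ⇒ p=41, q=2
fundamental: x₁=41, y₁=2  (since 1681 − 420·4 = 1)
(x_2, y_2) = (41·41 + 420·2·2, 41·2 + 2·41) = (3361, 164)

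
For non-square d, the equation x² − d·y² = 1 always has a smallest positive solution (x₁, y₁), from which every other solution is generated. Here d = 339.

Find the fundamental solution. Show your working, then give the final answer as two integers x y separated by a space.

97970 5321

[18; 2,2,2,1,17,1,2,2,2,36] for √339; ℓ=10 ⇒ convergent index 9
a_0=18:  p_0=18·1+0=18,  q_0=18·0+1=1
a_1=2:  p_1=2·18+1=37,  q_1=2·1+0=2
a_2=2:  p_2=2·37+18=92,  q_2=2·2+1=5
a_3=2:  p_3=2·92+37=221,  q_3=2·5+2=12
a_4=1:  p_4=1·221+92=313,  q_4=1·12+5=17
a_5=17:  p_5=17·313+221=5542,  q_5=17·17+12=301
a_6=1:  p_6=1·5542+313=5855,  q_6=1·301+17=318
…
a_8=2:  p_8=2·17252+5855=40359,  q_8=2·937+318=2192
a_9=2:  p_9=2·40359+17252=97970,  q_9=2·2192+937=5321
fundamental: x₁=97970, y₁=5321  (since 9598120900 − 339·28313041 = 1)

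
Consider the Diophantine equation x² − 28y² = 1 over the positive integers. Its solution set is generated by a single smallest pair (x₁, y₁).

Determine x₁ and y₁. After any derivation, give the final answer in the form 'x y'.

127 24

[5; 3,2,3,10] for √28; ℓ=4 ⇒ convergent index 3
i=0: a=5 ⇒ p=5, q=1
…
i=2: a=2 ⇒ p=37, q=7
i=3: a=3 ⇒ p=127, q=24
fundamental: x₁=127, y₁=24  (since 16129 − 28·576 = 1)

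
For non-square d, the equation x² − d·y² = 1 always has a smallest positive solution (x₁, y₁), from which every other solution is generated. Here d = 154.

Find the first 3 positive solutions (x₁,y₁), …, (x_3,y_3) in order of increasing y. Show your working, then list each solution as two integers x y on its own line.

21295 1716
906954049 73084440
38627172925615 3112666297884

√154 → a₀=12, period (2,2,3,1,2,1,3,2,2,24); ℓ=10 even so k=9
i=0: a=12 ⇒ p=12, q=1
i=1: a=2 ⇒ p=25, q=2
…
i=5: a=2 ⇒ p=757, q=61
i=6: a=1 ⇒ p=1030, q=83
i=7: a=3 ⇒ p=3847, q=310
i=8: a=2 ⇒ p=8724, q=703
i=9: a=2 ⇒ p=21295, q=1716
→ (21295, 1716).  Check: 21295²=453477025, 154·1716²=453477024, difference 1.
k=2:  x_2 = 21295·21295+154·1716·1716 = 906954049,  y_2 = 21295·1716+1716·21295 = 73084440
k=3:  x_3 = 21295·906954049+154·1716·73084440 = 38627172925615,  y_3 = 21295·73084440+1716·906954049 = 3112666297884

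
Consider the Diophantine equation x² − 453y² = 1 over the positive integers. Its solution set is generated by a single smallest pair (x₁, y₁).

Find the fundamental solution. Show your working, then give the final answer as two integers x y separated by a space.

1653751 77700

√453 = [21; 3,1,1,10,14,10,1,1,3,42, …], period ℓ=10 (even) → k=9
i=0: a=21 ⇒ p=21, q=1
i=1: a=3 ⇒ p=64, q=3
…
i=3: a=1 ⇒ p=149, q=7
…
i=8: a=1 ⇒ p=469329, q=22051
i=9: a=3 ⇒ p=1653751, q=77700
(x₁, y₁) = (1653751, 77700);  1653751² − 453·77700² = 1 ✓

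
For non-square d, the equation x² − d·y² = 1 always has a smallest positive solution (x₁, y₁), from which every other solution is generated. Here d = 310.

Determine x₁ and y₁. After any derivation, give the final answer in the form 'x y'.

848719 48204

d=310: √d = [17; 1,1,1,1,5,…,1,1,34] (ℓ=16, even), read p_15/q_15
k=0  a_k=17  p_k/q_k = 17/1
k=1  a_k=1  p_k/q_k = 18/1
k=2  a_k=1  p_k/q_k = 35/2
…
k=5  a_k=5  p_k/q_k = 493/28
k=6  a_k=3  p_k/q_k = 1567/89
k=7  a_k=1  p_k/q_k = 2060/117
k=8  a_k=2  p_k/q_k = 5687/323
k=9  a_k=1  p_k/q_k = 7747/440
k=10  a_k=3  p_k/q_k = 28928/1643
k=11  a_k=5  p_k/q_k = 152387/8655
k=12  a_k=1  p_k/q_k = 181315/10298
k=13  a_k=1  p_k/q_k = 333702/18953
k=14  a_k=1  p_k/q_k = 515017/29251
k=15  a_k=1  p_k/q_k = 848719/48204
(x₁, y₁) = (848719, 48204);  848719² − 310·48204² = 1 ✓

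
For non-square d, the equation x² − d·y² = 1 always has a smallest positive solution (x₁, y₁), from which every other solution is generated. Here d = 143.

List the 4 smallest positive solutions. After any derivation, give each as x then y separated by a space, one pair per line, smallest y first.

d=143: √d = [11; 1,22] (ℓ=2, even), read p_1/q_1
step 0: (11, 1)  from 11·(1,0) + (0,1)
step 1: (12, 1)  from 1·(11,1) + (1,0)
→ (12, 1).  Check: 12²=144, 143·1²=143, difference 1.
k=2:  x_2 = 12·12+143·1·1 = 287,  y_2 = 12·1+1·12 = 24
k=3:  x_3 = 12·287+143·1·24 = 6876,  y_3 = 12·24+1·287 = 575
k=4:  x_4 = 12·6876+143·1·575 = 164737,  y_4 = 12·575+1·6876 = 13776

12 1
287 24
6876 575
164737 13776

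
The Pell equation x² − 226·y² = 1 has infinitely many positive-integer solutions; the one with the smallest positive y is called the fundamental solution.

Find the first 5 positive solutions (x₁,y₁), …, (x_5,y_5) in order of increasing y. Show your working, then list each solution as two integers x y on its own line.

451 30
406801 27060
366934051 24408090
330974107201 22016070120
298538277761251 19858470840150

[15; 30] for √226; ℓ=1 ⇒ convergent index 1
i=0: a=15 ⇒ p=15, q=1
i=1: a=30 ⇒ p=451, q=30
(x₁, y₁) = (451, 30);  451² − 226·30² = 1 ✓
(x_2, y_2) = (451·451 + 226·30·30, 451·30 + 30·451) = (406801, 27060)
(x_3, y_3) = (451·406801 + 226·30·27060, 451·27060 + 30·406801) = (366934051, 24408090)
(x_4, y_4) = (451·366934051 + 226·30·24408090, 451·24408090 + 30·366934051) = (330974107201, 22016070120)
(x_5, y_5) = (451·330974107201 + 226·30·22016070120, 451·22016070120 + 30·330974107201) = (298538277761251, 19858470840150)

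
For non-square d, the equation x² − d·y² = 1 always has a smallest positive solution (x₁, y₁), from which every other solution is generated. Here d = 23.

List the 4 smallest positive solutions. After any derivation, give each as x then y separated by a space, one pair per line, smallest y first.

[4; 1,3,1,8] for √23; ℓ=4 ⇒ convergent index 3
i=0: a=4 ⇒ p=4, q=1
…
i=2: a=3 ⇒ p=19, q=4
i=3: a=1 ⇒ p=24, q=5
(x₁, y₁) = (24, 5);  24² − 23·5² = 1 ✓
(x_2, y_2) = (24·24 + 23·5·5, 24·5 + 5·24) = (1151, 240)
(x_3, y_3) = (24·1151 + 23·5·240, 24·240 + 5·1151) = (55224, 11515)
(x_4, y_4) = (24·55224 + 23·5·11515, 24·11515 + 5·55224) = (2649601, 552480)

24 5
1151 240
55224 11515
2649601 552480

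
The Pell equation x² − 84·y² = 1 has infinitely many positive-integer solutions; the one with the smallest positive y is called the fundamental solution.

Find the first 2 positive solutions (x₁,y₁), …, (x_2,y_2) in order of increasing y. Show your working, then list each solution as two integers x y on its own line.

55 6
6049 660

√84 = [9; 6,18, …], period ℓ=2 (even) → k=1
a_0=9:  p_0=9·1+0=9,  q_0=9·0+1=1
a_1=6:  p_1=6·9+1=55,  q_1=6·1+0=6
fundamental: x₁=55, y₁=6  (since 3025 − 84·36 = 1)
n=2: (55,6)∘(55,6) = (55·55+84·6·6, 55·6+6·55) = (6049,660)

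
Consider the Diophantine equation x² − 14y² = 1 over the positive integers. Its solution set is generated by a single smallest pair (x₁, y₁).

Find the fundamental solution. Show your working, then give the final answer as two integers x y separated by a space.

[3; 1,2,1,6] for √14; ℓ=4 ⇒ convergent index 3
a_0=3:  p_0=3·1+0=3,  q_0=3·0+1=1
a_1=1:  p_1=1·3+1=4,  q_1=1·1+0=1
a_2=2:  p_2=2·4+3=11,  q_2=2·1+1=3
a_3=1:  p_3=1·11+4=15,  q_3=1·3+1=4
→ (15, 4).  Check: 15²=225, 14·4²=224, difference 1.

15 4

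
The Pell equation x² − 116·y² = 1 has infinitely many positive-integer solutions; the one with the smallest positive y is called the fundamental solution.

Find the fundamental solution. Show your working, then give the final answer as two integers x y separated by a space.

9801 910

√116 = [10; 1,3,2,1,4,1,2,3,1,20, …], period ℓ=10 (even) → k=9
a_0=10:  p_0=10·1+0=10,  q_0=10·0+1=1
a_1=1:  p_1=1·10+1=11,  q_1=1·1+0=1
a_2=3:  p_2=3·11+10=43,  q_2=3·1+1=4
…
a_4=1:  p_4=1·97+43=140,  q_4=1·9+4=13
…
a_7=2:  p_7=2·797+657=2251,  q_7=2·74+61=209
a_8=3:  p_8=3·2251+797=7550,  q_8=3·209+74=701
a_9=1:  p_9=1·7550+2251=9801,  q_9=1·701+209=910
fundamental: x₁=9801, y₁=910  (since 96059601 − 116·828100 = 1)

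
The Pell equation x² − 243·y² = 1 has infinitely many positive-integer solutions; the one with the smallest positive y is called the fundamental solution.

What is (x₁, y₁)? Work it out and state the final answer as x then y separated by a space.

√243 → a₀=15, period (1,1,2,3,15,3,2,1,1,30); ℓ=10 even so k=9
a_0=15:  p_0=15·1+0=15,  q_0=15·0+1=1
a_1=1:  p_1=1·15+1=16,  q_1=1·1+0=1
…
a_3=2:  p_3=2·31+16=78,  q_3=2·2+1=5
a_4=3:  p_4=3·78+31=265,  q_4=3·5+2=17
…
a_8=1:  p_8=1·28901+12424=41325,  q_8=1·1854+797=2651
a_9=1:  p_9=1·41325+28901=70226,  q_9=1·2651+1854=4505
(x₁, y₁) = (70226, 4505);  70226² − 243·4505² = 1 ✓

70226 4505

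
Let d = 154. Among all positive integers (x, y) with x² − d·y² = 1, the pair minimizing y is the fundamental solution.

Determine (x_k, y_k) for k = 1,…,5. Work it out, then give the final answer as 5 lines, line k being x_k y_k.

21295 1716
906954049 73084440
38627172925615 3112666297884
1645131293994988801 132568457553795120
70066141772619400108975 5646090604103467862916

d=154: √d = [12; 2,2,3,1,2,1,3,2,2,24] (ℓ=10, even), read p_9/q_9
i=0: a=12 ⇒ p=12, q=1
i=1: a=2 ⇒ p=25, q=2
…
i=3: a=3 ⇒ p=211, q=17
i=4: a=1 ⇒ p=273, q=22
i=5: a=2 ⇒ p=757, q=61
i=6: a=1 ⇒ p=1030, q=83
i=7: a=3 ⇒ p=3847, q=310
i=8: a=2 ⇒ p=8724, q=703
i=9: a=2 ⇒ p=21295, q=1716
(x₁, y₁) = (21295, 1716);  21295² − 154·1716² = 1 ✓
(21295+1716√154)^2 = 906954049 + 73084440√154
(21295+1716√154)^3 = 38627172925615 + 3112666297884√154
(21295+1716√154)^4 = 1645131293994988801 + 132568457553795120√154
(21295+1716√154)^5 = 70066141772619400108975 + 5646090604103467862916√154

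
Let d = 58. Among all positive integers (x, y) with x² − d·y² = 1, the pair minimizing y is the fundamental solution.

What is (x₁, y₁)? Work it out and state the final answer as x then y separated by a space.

[7; 1,1,1,1,1,1,14] for √58; ℓ=7 ⇒ convergent index 13
i=0: a=7 ⇒ p=7, q=1
i=1: a=1 ⇒ p=8, q=1
i=2: a=1 ⇒ p=15, q=2
i=3: a=1 ⇒ p=23, q=3
i=4: a=1 ⇒ p=38, q=5
i=5: a=1 ⇒ p=61, q=8
i=6: a=1 ⇒ p=99, q=13
i=7: a=14 ⇒ p=1447, q=190
i=8: a=1 ⇒ p=1546, q=203
i=9: a=1 ⇒ p=2993, q=393
i=10: a=1 ⇒ p=4539, q=596
i=11: a=1 ⇒ p=7532, q=989
i=12: a=1 ⇒ p=12071, q=1585
i=13: a=1 ⇒ p=19603, q=2574
→ (19603, 2574).  Check: 19603²=384277609, 58·2574²=384277608, difference 1.

19603 2574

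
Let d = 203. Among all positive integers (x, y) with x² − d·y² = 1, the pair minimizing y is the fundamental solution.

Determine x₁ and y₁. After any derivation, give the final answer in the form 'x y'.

57 4

√203 → a₀=14, period (4,28); ℓ=2 even so k=1
k=0  a_k=14  p_k/q_k = 14/1
k=1  a_k=4  p_k/q_k = 57/4
(x₁, y₁) = (57, 4);  57² − 203·4² = 1 ✓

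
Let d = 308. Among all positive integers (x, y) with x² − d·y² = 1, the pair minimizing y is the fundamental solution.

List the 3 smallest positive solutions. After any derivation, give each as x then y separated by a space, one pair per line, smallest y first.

d=308: √d = [17; 1,1,4,1,1,34] (ℓ=6, even), read p_5/q_5
k=0  a_k=17  p_k/q_k = 17/1
…
k=4  a_k=1  p_k/q_k = 193/11
k=5  a_k=1  p_k/q_k = 351/20
fundamental: x₁=351, y₁=20  (since 123201 − 308·400 = 1)
(351+20√308)^2 = 246401 + 14040√308
(351+20√308)^3 = 172973151 + 9856060√308

351 20
246401 14040
172973151 9856060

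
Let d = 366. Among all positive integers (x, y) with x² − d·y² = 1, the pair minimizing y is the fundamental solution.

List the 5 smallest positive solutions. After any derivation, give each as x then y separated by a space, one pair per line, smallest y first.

d=366: √d = [19; 7,1,1,1,2,12,2,1,1,1,7,38] (ℓ=12, even), read p_11/q_11
i=0: a=19 ⇒ p=19, q=1
i=1: a=7 ⇒ p=134, q=7
…
i=7: a=2 ⇒ p=30055, q=1571
i=8: a=1 ⇒ p=44499, q=2326
…
i=10: a=1 ⇒ p=119053, q=6223
i=11: a=7 ⇒ p=907925, q=47458
→ (907925, 47458).  Check: 907925²=824327805625, 366·47458²=824327805624, difference 1.
k=2:  x_2 = 907925·907925+366·47458·47458 = 1648655611249,  y_2 = 907925·47458+47458·907925 = 86176609300
k=3:  x_3 = 907925·1648655611249+366·47458·86176609300 = 2993711291685588725,  y_3 = 907925·86176609300+47458·1648655611249 = 156483795997357542
k=4:  x_4 = 907925·2993711291685588725+366·47458·156483795997357542 = 5436130649005627630680001,  y_4 = 907925·156483795997357542+47458·2993711291685588725 = 284151100961715516031400
k=5:  x_5 = 907925·5436130649005627630680001+366·47458·284151100961715516031400 = 9871197838993875221878594227125,  y_5 = 907925·284151100961715516031400+47458·5436130649005627630680001 = 515975776681174635989620332458

907925 47458
1648655611249 86176609300
2993711291685588725 156483795997357542
5436130649005627630680001 284151100961715516031400
9871197838993875221878594227125 515975776681174635989620332458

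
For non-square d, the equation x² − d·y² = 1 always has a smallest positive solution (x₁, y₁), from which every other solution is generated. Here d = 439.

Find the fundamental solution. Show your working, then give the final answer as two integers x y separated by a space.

440 21

√439 → a₀=20, period (1,19,1,40); ℓ=4 even so k=3
a_0=20:  p_0=20·1+0=20,  q_0=20·0+1=1
a_1=1:  p_1=1·20+1=21,  q_1=1·1+0=1
a_2=19:  p_2=19·21+20=419,  q_2=19·1+1=20
a_3=1:  p_3=1·419+21=440,  q_3=1·20+1=21
fundamental: x₁=440, y₁=21  (since 193600 − 439·441 = 1)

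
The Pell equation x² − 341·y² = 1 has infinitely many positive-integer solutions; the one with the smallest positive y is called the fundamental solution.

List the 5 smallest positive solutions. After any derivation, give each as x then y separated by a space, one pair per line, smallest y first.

√341 → a₀=18, period (2,6,1,8,2,…,6,2,36); ℓ=14 even so k=13
k=0  a_k=18  p_k/q_k = 18/1
k=1  a_k=2  p_k/q_k = 37/2
…
k=3  a_k=1  p_k/q_k = 277/15
k=4  a_k=8  p_k/q_k = 2456/133
…
k=6  a_k=1  p_k/q_k = 7645/414
…
k=9  a_k=2  p_k/q_k = 76727/4155
…
k=12  a_k=6  p_k/q_k = 4953942/268271
k=13  a_k=2  p_k/q_k = 10626551/575460
fundamental: x₁=10626551, y₁=575460  (since 112923586155601 − 341·331154211600 = 1)
(10626551+575460√341)^2 = 225847172311201 + 12230310076920√341
(10626551+575460√341)^3 = 4799952989541519968951 + 259932027556408030380√341
(10626551+575460√341)^4 = 102013890481930631287980124801 + 5524361894723138392975161840√341
(10626551+575460√341)^5 = 2168111619829296063734843424848413751 + 117409826833463862093989641643997300√341

10626551 575460
225847172311201 12230310076920
4799952989541519968951 259932027556408030380
102013890481930631287980124801 5524361894723138392975161840
2168111619829296063734843424848413751 117409826833463862093989641643997300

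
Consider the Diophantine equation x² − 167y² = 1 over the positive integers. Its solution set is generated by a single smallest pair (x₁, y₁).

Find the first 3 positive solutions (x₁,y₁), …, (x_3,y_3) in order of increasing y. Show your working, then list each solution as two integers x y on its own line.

168 13
56447 4368
18966024 1467635

√167 → a₀=12, period (1,11,1,24); ℓ=4 even so k=3
step 0: (12, 1)  from 12·(1,0) + (0,1)
step 1: (13, 1)  from 1·(12,1) + (1,0)
step 2: (155, 12)  from 11·(13,1) + (12,1)
step 3: (168, 13)  from 1·(155,12) + (13,1)
fundamental: x₁=168, y₁=13  (since 28224 − 167·169 = 1)
(168+13√167)^2 = 56447 + 4368√167
(168+13√167)^3 = 18966024 + 1467635√167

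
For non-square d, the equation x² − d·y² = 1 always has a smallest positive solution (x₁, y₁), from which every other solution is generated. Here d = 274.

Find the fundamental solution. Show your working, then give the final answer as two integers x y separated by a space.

3959299 239190

√274 → a₀=16, period (1,1,4,4,1,1,32); ℓ=7 odd so k=13
step 0: (16, 1)  from 16·(1,0) + (0,1)
step 1: (17, 1)  from 1·(16,1) + (1,0)
step 2: (33, 2)  from 1·(17,1) + (16,1)
step 3: (149, 9)  from 4·(33,2) + (17,1)
…
step 5: (778, 47)  from 1·(629,38) + (149,9)
step 6: (1407, 85)  from 1·(778,47) + (629,38)
step 7: (45802, 2767)  from 32·(1407,85) + (778,47)
step 8: (47209, 2852)  from 1·(45802,2767) + (1407,85)
step 9: (93011, 5619)  from 1·(47209,2852) + (45802,2767)
step 10: (419253, 25328)  from 4·(93011,5619) + (47209,2852)
step 11: (1770023, 106931)  from 4·(419253,25328) + (93011,5619)
step 12: (2189276, 132259)  from 1·(1770023,106931) + (419253,25328)
step 13: (3959299, 239190)  from 1·(2189276,132259) + (1770023,106931)
fundamental: x₁=3959299, y₁=239190  (since 15676048571401 − 274·57211856100 = 1)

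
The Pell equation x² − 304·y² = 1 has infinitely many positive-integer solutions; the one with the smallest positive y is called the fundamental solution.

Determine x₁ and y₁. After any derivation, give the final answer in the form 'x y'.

57799 3315

√304 = [17; 2,3,2,1,1,1,1,1,2,3,2,34, …], period ℓ=12 (even) → k=11
step 0: (17, 1)  from 17·(1,0) + (0,1)
…
step 2: (122, 7)  from 3·(35,2) + (17,1)
…
step 4: (401, 23)  from 1·(279,16) + (122,7)
…
step 10: (25177, 1444)  from 3·(7445,427) + (2842,163)
step 11: (57799, 3315)  from 2·(25177,1444) + (7445,427)
fundamental: x₁=57799, y₁=3315  (since 3340724401 − 304·10989225 = 1)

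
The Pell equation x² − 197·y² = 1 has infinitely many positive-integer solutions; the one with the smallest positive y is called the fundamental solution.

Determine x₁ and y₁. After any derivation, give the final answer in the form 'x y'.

393 28

[14; 28] for √197; ℓ=1 ⇒ convergent index 1
a_0=14:  p_0=14·1+0=14,  q_0=14·0+1=1
a_1=28:  p_1=28·14+1=393,  q_1=28·1+0=28
(x₁, y₁) = (393, 28);  393² − 197·28² = 1 ✓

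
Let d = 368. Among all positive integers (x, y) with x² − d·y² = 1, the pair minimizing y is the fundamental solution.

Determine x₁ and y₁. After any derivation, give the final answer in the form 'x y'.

1151 60

√368 = [19; 5,2,5,38, …], period ℓ=4 (even) → k=3
step 0: (19, 1)  from 19·(1,0) + (0,1)
step 1: (96, 5)  from 5·(19,1) + (1,0)
step 2: (211, 11)  from 2·(96,5) + (19,1)
step 3: (1151, 60)  from 5·(211,11) + (96,5)
(x₁, y₁) = (1151, 60);  1151² − 368·60² = 1 ✓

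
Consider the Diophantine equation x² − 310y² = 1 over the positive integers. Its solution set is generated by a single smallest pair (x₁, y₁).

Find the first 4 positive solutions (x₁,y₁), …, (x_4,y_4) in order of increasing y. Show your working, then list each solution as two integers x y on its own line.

848719 48204
1440647881921 81823301352
2445410459391369679 138889981000287972
4150932639366927117300481 235757131569084991314384

√310 → a₀=17, period (1,1,1,1,5,…,1,1,34); ℓ=16 even so k=15
i=0: a=17 ⇒ p=17, q=1
i=1: a=1 ⇒ p=18, q=1
…
i=3: a=1 ⇒ p=53, q=3
i=4: a=1 ⇒ p=88, q=5
…
i=6: a=3 ⇒ p=1567, q=89
i=7: a=1 ⇒ p=2060, q=117
i=8: a=2 ⇒ p=5687, q=323
i=9: a=1 ⇒ p=7747, q=440
…
i=11: a=5 ⇒ p=152387, q=8655
i=12: a=1 ⇒ p=181315, q=10298
i=13: a=1 ⇒ p=333702, q=18953
i=14: a=1 ⇒ p=515017, q=29251
i=15: a=1 ⇒ p=848719, q=48204
fundamental: x₁=848719, y₁=48204  (since 720323940961 − 310·2323625616 = 1)
n=2: (848719,48204)∘(848719,48204) = (848719·848719+310·48204·48204, 848719·48204+48204·848719) = (1440647881921,81823301352)
n=3: (1440647881921,81823301352)∘(848719,48204) = (848719·1440647881921+310·48204·81823301352, 848719·81823301352+48204·1440647881921) = (2445410459391369679,138889981000287972)
n=4: (2445410459391369679,138889981000287972)∘(848719,48204) = (848719·2445410459391369679+310·48204·138889981000287972, 848719·138889981000287972+48204·2445410459391369679) = (4150932639366927117300481,235757131569084991314384)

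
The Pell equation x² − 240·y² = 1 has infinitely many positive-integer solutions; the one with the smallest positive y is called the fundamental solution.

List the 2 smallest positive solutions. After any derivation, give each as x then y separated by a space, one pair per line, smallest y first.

√240 → a₀=15, period (2,30); ℓ=2 even so k=1
k=0  a_k=15  p_k/q_k = 15/1
k=1  a_k=2  p_k/q_k = 31/2
(x₁, y₁) = (31, 2);  31² − 240·2² = 1 ✓
(x_2, y_2) = (31·31 + 240·2·2, 31·2 + 2·31) = (1921, 124)

31 2
1921 124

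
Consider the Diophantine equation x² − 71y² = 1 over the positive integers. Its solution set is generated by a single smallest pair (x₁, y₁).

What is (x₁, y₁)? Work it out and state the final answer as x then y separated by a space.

[8; 2,2,1,7,1,2,2,16] for √71; ℓ=8 ⇒ convergent index 7
step 0: (8, 1)  from 8·(1,0) + (0,1)
…
step 2: (42, 5)  from 2·(17,2) + (8,1)
step 3: (59, 7)  from 1·(42,5) + (17,2)
step 4: (455, 54)  from 7·(59,7) + (42,5)
…
step 6: (1483, 176)  from 2·(514,61) + (455,54)
step 7: (3480, 413)  from 2·(1483,176) + (514,61)
fundamental: x₁=3480, y₁=413  (since 12110400 − 71·170569 = 1)

3480 413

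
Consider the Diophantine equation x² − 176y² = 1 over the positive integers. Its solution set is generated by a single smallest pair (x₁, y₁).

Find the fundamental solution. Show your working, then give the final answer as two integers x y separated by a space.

199 15

[13; 3,1,3,26] for √176; ℓ=4 ⇒ convergent index 3
i=0: a=13 ⇒ p=13, q=1
i=1: a=3 ⇒ p=40, q=3
i=2: a=1 ⇒ p=53, q=4
i=3: a=3 ⇒ p=199, q=15
fundamental: x₁=199, y₁=15  (since 39601 − 176·225 = 1)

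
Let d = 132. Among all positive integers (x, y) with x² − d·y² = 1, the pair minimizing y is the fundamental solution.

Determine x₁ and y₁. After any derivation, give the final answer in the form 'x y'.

√132 → a₀=11, period (2,22); ℓ=2 even so k=1
a_0=11:  p_0=11·1+0=11,  q_0=11·0+1=1
a_1=2:  p_1=2·11+1=23,  q_1=2·1+0=2
fundamental: x₁=23, y₁=2  (since 529 − 132·4 = 1)

23 2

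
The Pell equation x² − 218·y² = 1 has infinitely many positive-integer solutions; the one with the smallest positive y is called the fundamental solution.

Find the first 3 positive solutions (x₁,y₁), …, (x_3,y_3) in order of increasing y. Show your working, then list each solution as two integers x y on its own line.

126003 8534
31753512017 2150619204
8002075549230099 541968943114690

d=218: √d = [14; 1,3,3,1,28] (ℓ=5, odd), read p_9/q_9
step 0: (14, 1)  from 14·(1,0) + (0,1)
…
step 5: (7220, 489)  from 28·(251,17) + (192,13)
…
step 8: (96370, 6527)  from 3·(29633,2007) + (7471,506)
step 9: (126003, 8534)  from 1·(96370,6527) + (29633,2007)
(x₁, y₁) = (126003, 8534);  126003² − 218·8534² = 1 ✓
(x_2, y_2) = (126003·126003 + 218·8534·8534, 126003·8534 + 8534·126003) = (31753512017, 2150619204)
(x_3, y_3) = (126003·31753512017 + 218·8534·2150619204, 126003·2150619204 + 8534·31753512017) = (8002075549230099, 541968943114690)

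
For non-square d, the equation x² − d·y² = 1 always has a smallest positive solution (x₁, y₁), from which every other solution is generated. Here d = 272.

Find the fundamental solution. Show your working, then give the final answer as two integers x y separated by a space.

[16; 2,32] for √272; ℓ=2 ⇒ convergent index 1
k=0  a_k=16  p_k/q_k = 16/1
k=1  a_k=2  p_k/q_k = 33/2
fundamental: x₁=33, y₁=2  (since 1089 − 272·4 = 1)

33 2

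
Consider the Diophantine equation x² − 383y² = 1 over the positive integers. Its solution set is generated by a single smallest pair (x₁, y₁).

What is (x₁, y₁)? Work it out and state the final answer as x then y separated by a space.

d=383: √d = [19; 1,1,3,19,3,1,1,38] (ℓ=8, even), read p_7/q_7
step 0: (19, 1)  from 19·(1,0) + (0,1)
step 1: (20, 1)  from 1·(19,1) + (1,0)
…
step 5: (8063, 412)  from 3·(2642,135) + (137,7)
step 6: (10705, 547)  from 1·(8063,412) + (2642,135)
step 7: (18768, 959)  from 1·(10705,547) + (8063,412)
(x₁, y₁) = (18768, 959);  18768² − 383·959² = 1 ✓

18768 959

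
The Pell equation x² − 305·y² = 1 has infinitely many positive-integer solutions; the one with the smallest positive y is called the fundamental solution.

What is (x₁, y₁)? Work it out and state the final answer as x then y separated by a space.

√305 = [17; 2,6,2,34, …], period ℓ=4 (even) → k=3
i=0: a=17 ⇒ p=17, q=1
i=1: a=2 ⇒ p=35, q=2
i=2: a=6 ⇒ p=227, q=13
i=3: a=2 ⇒ p=489, q=28
fundamental: x₁=489, y₁=28  (since 239121 − 305·784 = 1)

489 28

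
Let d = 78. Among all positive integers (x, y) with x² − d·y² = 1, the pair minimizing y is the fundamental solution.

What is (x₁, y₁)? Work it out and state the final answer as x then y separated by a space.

53 6

d=78: √d = [8; 1,4,1,16] (ℓ=4, even), read p_3/q_3
i=0: a=8 ⇒ p=8, q=1
i=1: a=1 ⇒ p=9, q=1
i=2: a=4 ⇒ p=44, q=5
i=3: a=1 ⇒ p=53, q=6
(x₁, y₁) = (53, 6);  53² − 78·6² = 1 ✓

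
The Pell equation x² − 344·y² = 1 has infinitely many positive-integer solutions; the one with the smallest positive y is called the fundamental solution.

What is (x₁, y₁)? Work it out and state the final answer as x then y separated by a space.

10405 561

√344 → a₀=18, period (1,1,4,1,3,1,4,1,1,36); ℓ=10 even so k=9
k=0  a_k=18  p_k/q_k = 18/1
k=1  a_k=1  p_k/q_k = 19/1
…
k=3  a_k=4  p_k/q_k = 167/9
k=4  a_k=1  p_k/q_k = 204/11
…
k=8  a_k=1  p_k/q_k = 5694/307
k=9  a_k=1  p_k/q_k = 10405/561
(x₁, y₁) = (10405, 561);  10405² − 344·561² = 1 ✓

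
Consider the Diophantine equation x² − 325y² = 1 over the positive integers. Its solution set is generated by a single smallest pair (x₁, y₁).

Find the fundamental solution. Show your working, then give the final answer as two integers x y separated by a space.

649 36

d=325: √d = [18; 36] (ℓ=1, odd), read p_1/q_1
k=0  a_k=18  p_k/q_k = 18/1
k=1  a_k=36  p_k/q_k = 649/36
fundamental: x₁=649, y₁=36  (since 421201 − 325·1296 = 1)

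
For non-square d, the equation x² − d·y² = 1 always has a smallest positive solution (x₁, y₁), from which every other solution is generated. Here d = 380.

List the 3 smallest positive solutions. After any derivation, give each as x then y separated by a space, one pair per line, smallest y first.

39 2
3041 156
237159 12166

[19; 2,38] for √380; ℓ=2 ⇒ convergent index 1
step 0: (19, 1)  from 19·(1,0) + (0,1)
step 1: (39, 2)  from 2·(19,1) + (1,0)
→ (39, 2).  Check: 39²=1521, 380·2²=1520, difference 1.
(x_2, y_2) = (39·39 + 380·2·2, 39·2 + 2·39) = (3041, 156)
(x_3, y_3) = (39·3041 + 380·2·156, 39·156 + 2·3041) = (237159, 12166)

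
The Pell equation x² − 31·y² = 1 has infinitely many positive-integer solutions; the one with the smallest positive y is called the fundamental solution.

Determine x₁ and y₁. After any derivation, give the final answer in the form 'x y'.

1520 273

d=31: √d = [5; 1,1,3,5,3,1,1,10] (ℓ=8, even), read p_7/q_7
step 0: (5, 1)  from 5·(1,0) + (0,1)
…
step 2: (11, 2)  from 1·(6,1) + (5,1)
…
step 4: (206, 37)  from 5·(39,7) + (11,2)
step 5: (657, 118)  from 3·(206,37) + (39,7)
step 6: (863, 155)  from 1·(657,118) + (206,37)
step 7: (1520, 273)  from 1·(863,155) + (657,118)
(x₁, y₁) = (1520, 273);  1520² − 31·273² = 1 ✓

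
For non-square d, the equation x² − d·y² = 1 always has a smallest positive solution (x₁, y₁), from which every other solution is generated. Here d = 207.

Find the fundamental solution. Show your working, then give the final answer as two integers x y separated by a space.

d=207: √d = [14; 2,1,1,2,1,1,2,28] (ℓ=8, even), read p_7/q_7
step 0: (14, 1)  from 14·(1,0) + (0,1)
step 1: (29, 2)  from 2·(14,1) + (1,0)
step 2: (43, 3)  from 1·(29,2) + (14,1)
…
step 4: (187, 13)  from 2·(72,5) + (43,3)
…
step 6: (446, 31)  from 1·(259,18) + (187,13)
step 7: (1151, 80)  from 2·(446,31) + (259,18)
(x₁, y₁) = (1151, 80);  1151² − 207·80² = 1 ✓

1151 80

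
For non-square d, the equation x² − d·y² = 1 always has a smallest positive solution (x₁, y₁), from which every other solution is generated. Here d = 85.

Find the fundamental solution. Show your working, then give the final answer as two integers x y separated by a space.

√85 → a₀=9, period (4,1,1,4,18); ℓ=5 odd so k=9
k=0  a_k=9  p_k/q_k = 9/1
k=1  a_k=4  p_k/q_k = 37/4
k=2  a_k=1  p_k/q_k = 46/5
k=3  a_k=1  p_k/q_k = 83/9
k=4  a_k=4  p_k/q_k = 378/41
k=5  a_k=18  p_k/q_k = 6887/747
…
k=7  a_k=1  p_k/q_k = 34813/3776
k=8  a_k=1  p_k/q_k = 62739/6805
k=9  a_k=4  p_k/q_k = 285769/30996
fundamental: x₁=285769, y₁=30996  (since 81663921361 − 85·960752016 = 1)

285769 30996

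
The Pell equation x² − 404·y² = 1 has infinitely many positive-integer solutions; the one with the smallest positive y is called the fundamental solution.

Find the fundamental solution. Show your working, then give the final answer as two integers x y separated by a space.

[20; 10,40] for √404; ℓ=2 ⇒ convergent index 1
i=0: a=20 ⇒ p=20, q=1
i=1: a=10 ⇒ p=201, q=10
(x₁, y₁) = (201, 10);  201² − 404·10² = 1 ✓

201 10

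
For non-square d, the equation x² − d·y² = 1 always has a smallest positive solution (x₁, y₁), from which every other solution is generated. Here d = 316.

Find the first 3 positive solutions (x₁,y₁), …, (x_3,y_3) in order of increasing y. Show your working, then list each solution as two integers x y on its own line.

12799 720
327628801 18430560
8386642035199 471785474160

√316 → a₀=17, period (1,3,2,8,2,3,1,34); ℓ=8 even so k=7
step 0: (17, 1)  from 17·(1,0) + (0,1)
step 1: (18, 1)  from 1·(17,1) + (1,0)
…
step 3: (160, 9)  from 2·(71,4) + (18,1)
step 4: (1351, 76)  from 8·(160,9) + (71,4)
step 5: (2862, 161)  from 2·(1351,76) + (160,9)
step 6: (9937, 559)  from 3·(2862,161) + (1351,76)
step 7: (12799, 720)  from 1·(9937,559) + (2862,161)
fundamental: x₁=12799, y₁=720  (since 163814401 − 316·518400 = 1)
(x_2, y_2) = (12799·12799 + 316·720·720, 12799·720 + 720·12799) = (327628801, 18430560)
(x_3, y_3) = (12799·327628801 + 316·720·18430560, 12799·18430560 + 720·327628801) = (8386642035199, 471785474160)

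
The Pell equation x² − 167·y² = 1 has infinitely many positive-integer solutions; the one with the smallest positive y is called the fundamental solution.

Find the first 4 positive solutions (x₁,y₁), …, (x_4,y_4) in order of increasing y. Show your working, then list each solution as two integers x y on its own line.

168 13
56447 4368
18966024 1467635
6372527617 493120992

√167 = [12; 1,11,1,24, …], period ℓ=4 (even) → k=3
i=0: a=12 ⇒ p=12, q=1
i=1: a=1 ⇒ p=13, q=1
i=2: a=11 ⇒ p=155, q=12
i=3: a=1 ⇒ p=168, q=13
fundamental: x₁=168, y₁=13  (since 28224 − 167·169 = 1)
(x_2, y_2) = (168·168 + 167·13·13, 168·13 + 13·168) = (56447, 4368)
(x_3, y_3) = (168·56447 + 167·13·4368, 168·4368 + 13·56447) = (18966024, 1467635)
(x_4, y_4) = (168·18966024 + 167·13·1467635, 168·1467635 + 13·18966024) = (6372527617, 493120992)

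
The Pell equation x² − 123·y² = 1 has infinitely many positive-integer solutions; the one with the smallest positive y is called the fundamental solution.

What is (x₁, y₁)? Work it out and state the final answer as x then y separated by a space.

122 11

[11; 11,22] for √123; ℓ=2 ⇒ convergent index 1
i=0: a=11 ⇒ p=11, q=1
i=1: a=11 ⇒ p=122, q=11
→ (122, 11).  Check: 122²=14884, 123·11²=14883, difference 1.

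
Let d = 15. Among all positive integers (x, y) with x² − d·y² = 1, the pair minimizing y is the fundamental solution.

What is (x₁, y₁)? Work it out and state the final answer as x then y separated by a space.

4 1

d=15: √d = [3; 1,6] (ℓ=2, even), read p_1/q_1
step 0: (3, 1)  from 3·(1,0) + (0,1)
step 1: (4, 1)  from 1·(3,1) + (1,0)
(x₁, y₁) = (4, 1);  4² − 15·1² = 1 ✓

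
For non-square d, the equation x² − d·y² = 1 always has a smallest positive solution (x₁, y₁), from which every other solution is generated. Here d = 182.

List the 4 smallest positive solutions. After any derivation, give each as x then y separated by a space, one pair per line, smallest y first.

d=182: √d = [13; 2,26] (ℓ=2, even), read p_1/q_1
i=0: a=13 ⇒ p=13, q=1
i=1: a=2 ⇒ p=27, q=2
→ (27, 2).  Check: 27²=729, 182·2²=728, difference 1.
(27+2√182)^2 = 1457 + 108√182
(27+2√182)^3 = 78651 + 5830√182
(27+2√182)^4 = 4245697 + 314712√182

27 2
1457 108
78651 5830
4245697 314712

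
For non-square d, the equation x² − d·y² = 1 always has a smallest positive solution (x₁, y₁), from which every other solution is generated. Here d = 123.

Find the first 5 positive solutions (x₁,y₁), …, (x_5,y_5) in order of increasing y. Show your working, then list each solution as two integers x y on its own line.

122 11
29767 2684
7263026 654885
1772148577 159789256
432396989762 38987923579

[11; 11,22] for √123; ℓ=2 ⇒ convergent index 1
a_0=11:  p_0=11·1+0=11,  q_0=11·0+1=1
a_1=11:  p_1=11·11+1=122,  q_1=11·1+0=11
(x₁, y₁) = (122, 11);  122² − 123·11² = 1 ✓
k=2:  x_2 = 122·122+123·11·11 = 29767,  y_2 = 122·11+11·122 = 2684
k=3:  x_3 = 122·29767+123·11·2684 = 7263026,  y_3 = 122·2684+11·29767 = 654885
k=4:  x_4 = 122·7263026+123·11·654885 = 1772148577,  y_4 = 122·654885+11·7263026 = 159789256
k=5:  x_5 = 122·1772148577+123·11·159789256 = 432396989762,  y_5 = 122·159789256+11·1772148577 = 38987923579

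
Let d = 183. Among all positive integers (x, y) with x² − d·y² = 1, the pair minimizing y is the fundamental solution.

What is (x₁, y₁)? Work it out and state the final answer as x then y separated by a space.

√183 = [13; 1,1,8,1,1,26, …], period ℓ=6 (even) → k=5
k=0  a_k=13  p_k/q_k = 13/1
k=1  a_k=1  p_k/q_k = 14/1
k=2  a_k=1  p_k/q_k = 27/2
k=3  a_k=8  p_k/q_k = 230/17
k=4  a_k=1  p_k/q_k = 257/19
k=5  a_k=1  p_k/q_k = 487/36
fundamental: x₁=487, y₁=36  (since 237169 − 183·1296 = 1)

487 36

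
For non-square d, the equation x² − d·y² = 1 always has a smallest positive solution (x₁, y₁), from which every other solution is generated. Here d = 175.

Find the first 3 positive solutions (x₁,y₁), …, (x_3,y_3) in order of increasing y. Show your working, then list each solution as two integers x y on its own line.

d=175: √d = [13; 4,2,1,2,4,26] (ℓ=6, even), read p_5/q_5
step 0: (13, 1)  from 13·(1,0) + (0,1)
…
step 4: (463, 35)  from 2·(172,13) + (119,9)
step 5: (2024, 153)  from 4·(463,35) + (172,13)
(x₁, y₁) = (2024, 153);  2024² − 175·153² = 1 ✓
k=2:  x_2 = 2024·2024+175·153·153 = 8193151,  y_2 = 2024·153+153·2024 = 619344
k=3:  x_3 = 2024·8193151+175·153·619344 = 33165873224,  y_3 = 2024·619344+153·8193151 = 2507104359

2024 153
8193151 619344
33165873224 2507104359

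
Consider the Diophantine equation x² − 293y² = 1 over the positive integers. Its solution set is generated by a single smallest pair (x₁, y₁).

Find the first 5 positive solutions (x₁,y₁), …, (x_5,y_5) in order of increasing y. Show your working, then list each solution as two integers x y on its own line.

[17; 8,1,1,8,34] for √293; ℓ=5 ⇒ convergent index 9
k=0  a_k=17  p_k/q_k = 17/1
k=1  a_k=8  p_k/q_k = 137/8
…
k=7  a_k=1  p_k/q_k = 764593/44668
k=8  a_k=1  p_k/q_k = 1444507/84389
k=9  a_k=8  p_k/q_k = 12320649/719780
→ (12320649, 719780).  Check: 12320649²=151798391781201, 293·719780²=151798391781200, difference 1.
n=2: (12320649,719780)∘(12320649,719780) = (12320649·12320649+293·719780·719780, 12320649·719780+719780·12320649) = (303596783562401,17736313474440)
n=3: (303596783562401,17736313474440)∘(12320649,719780) = (12320649·303596783562401+293·719780·17736313474440, 12320649·17736313474440+719780·303596783562401) = (7481018815602612315849,437045785745090703340)
n=4: (7481018815602612315849,437045785745090703340)∘(12320649,719780) = (12320649·7481018815602612315849+293·719780·437045785745090703340, 12320649·437045785745090703340+719780·7481018815602612315849) = (184342013978870716056521769601,10769375446188914321717060880)
n=5: (184342013978870716056521769601,10769375446188914321717060880)∘(12320649,719780) = (12320649·184342013978870716056521769601+293·719780·10769375446188914321717060880, 12320649·10769375446188914321717060880+719780·184342013978870716056521769601) = (4542426500373511536803322165613266249,265371389643423565052112223737518900)

12320649 719780
303596783562401 17736313474440
7481018815602612315849 437045785745090703340
184342013978870716056521769601 10769375446188914321717060880
4542426500373511536803322165613266249 265371389643423565052112223737518900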